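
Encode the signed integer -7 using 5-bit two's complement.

11001

|-7| = 7 = 00111 in 5 bits.
Invert the bits: 11000. Add 1: 11001.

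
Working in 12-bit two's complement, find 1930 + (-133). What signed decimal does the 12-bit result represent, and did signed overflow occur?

1797; no overflow

1930 → 011110001010
-133 → 111101111011
  011110001010
+ 111101111011
= 011100000101  (discard carry-out 1)
Result 011100000101: MSB = 0 → value 1797.
Addends have opposite signs, so signed overflow cannot occur.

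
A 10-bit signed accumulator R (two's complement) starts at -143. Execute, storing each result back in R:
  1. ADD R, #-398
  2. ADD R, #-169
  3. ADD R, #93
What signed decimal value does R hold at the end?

407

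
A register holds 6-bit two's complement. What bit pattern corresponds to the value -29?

100011

|-29| = 29 = 011101 in 6 bits.
Invert the bits: 100010. Add 1: 100011.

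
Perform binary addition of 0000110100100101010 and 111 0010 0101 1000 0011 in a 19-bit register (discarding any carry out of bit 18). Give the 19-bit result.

  0000110100100101010
+ 1110010010110000011
= 1111000111010101101

1111000111010101101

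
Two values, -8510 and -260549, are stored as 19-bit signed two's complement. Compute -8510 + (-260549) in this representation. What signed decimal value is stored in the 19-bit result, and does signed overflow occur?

-8510 → 1111101111011000010
-260549 → 1000000011000111011
  1111101111011000010
+ 1000000011000111011
= 0111110010011111101  (discard carry-out 1)
Result 0111110010011111101: MSB = 0 → value 255229.
Both addends are negative but the stored result is non-negative: signed overflow. The true value -8510 + (-260549) = -269059 lies outside [-262144, 262143].

255229; overflow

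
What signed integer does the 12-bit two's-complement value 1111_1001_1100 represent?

-100

MSB is 1, so the value is negative.
Invert: 000001100011. Add 1: 000001100100 = 100. So the value is −100.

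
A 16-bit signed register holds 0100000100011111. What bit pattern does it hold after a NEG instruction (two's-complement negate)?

Invert: 1011111011100000. Add 1: 1011111011100001.

1011111011100001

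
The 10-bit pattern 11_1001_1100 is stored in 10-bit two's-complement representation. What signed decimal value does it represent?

-100

MSB is 1, so the value is negative.
Unsigned reading: 924. Subtract 2^10 = 1024: 924 − 1024 = -100.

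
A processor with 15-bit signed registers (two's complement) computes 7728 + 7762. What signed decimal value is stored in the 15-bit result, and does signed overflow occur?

15490; no overflow

7728 → 001111000110000
7762 → 001111001010010
  001111000110000
+ 001111001010010
= 011110010000010
Result 011110010000010: MSB = 0 → value 15490.
Both addends are non-negative and so is the stored result: no signed overflow.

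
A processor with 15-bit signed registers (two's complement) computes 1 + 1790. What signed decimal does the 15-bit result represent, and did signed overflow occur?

1791; no overflow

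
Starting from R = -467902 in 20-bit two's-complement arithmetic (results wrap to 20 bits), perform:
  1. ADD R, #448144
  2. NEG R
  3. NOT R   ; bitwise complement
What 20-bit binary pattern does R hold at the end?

11111011001011010001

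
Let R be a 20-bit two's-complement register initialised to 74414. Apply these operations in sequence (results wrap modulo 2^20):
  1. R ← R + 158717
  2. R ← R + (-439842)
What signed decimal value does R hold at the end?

-206711

Start: R = 74414 = 00010010001010101110.
R = 74414 + 158717 = 233131 = 00111000111010101011
R = 233131 + (-439842) = -206711 = 11001101100010001001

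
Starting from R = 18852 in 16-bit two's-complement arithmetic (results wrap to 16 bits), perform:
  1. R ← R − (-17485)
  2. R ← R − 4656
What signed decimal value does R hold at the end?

31681

Start: R = 18852 = 0100100110100100.
R = 18852 − (-17485) = 36337; wraps to -29199 = 1000110111110001
R = -29199 − 4656 = -33855; wraps to 31681 = 0111101111000001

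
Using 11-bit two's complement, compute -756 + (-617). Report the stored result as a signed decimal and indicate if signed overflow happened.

-756 → 10100001100
-617 → 10110010111
  10100001100
+ 10110010111
= 01010100011  (discard carry-out 1)
Result 01010100011: MSB = 0 → value 675.
Both addends are negative but the stored result is non-negative: signed overflow. The true value -756 + (-617) = -1373 lies outside [-1024, 1023].

675; overflow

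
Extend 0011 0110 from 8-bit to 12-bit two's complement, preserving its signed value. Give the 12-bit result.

000000110110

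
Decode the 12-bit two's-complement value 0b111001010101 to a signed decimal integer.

-427

MSB is 1, so the value is negative.
Invert: 000110101010. Add 1: 000110101011 = 427. So the value is −427.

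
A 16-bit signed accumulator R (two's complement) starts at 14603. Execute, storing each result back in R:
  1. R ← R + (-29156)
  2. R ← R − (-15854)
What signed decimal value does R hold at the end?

Start: R = 14603 = 0011100100001011.
R = 14603 + (-29156) = -14553 = 1100011100100111
R = -14553 − (-15854) = 1301 = 0000010100010101

1301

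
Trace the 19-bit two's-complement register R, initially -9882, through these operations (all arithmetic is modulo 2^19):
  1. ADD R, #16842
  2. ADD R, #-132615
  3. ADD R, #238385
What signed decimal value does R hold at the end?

Start: R = -9882 = 1111101100101100110.
R = -9882 + 16842 = 6960 = 0000001101100110000
R = 6960 + (-132615) = -125655 = 1100001010100101001
R = -125655 + 238385 = 112730 = 0011011100001011010

112730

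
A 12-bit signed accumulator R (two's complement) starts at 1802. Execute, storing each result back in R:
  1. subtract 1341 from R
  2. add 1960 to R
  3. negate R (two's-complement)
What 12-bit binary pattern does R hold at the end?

011010001011

Start: R = 1802 = 011100001010.
R = 1802 − 1341 = 461 = 000111001101
R = 461 + 1960 = 2421; wraps to -1675 = 100101110101
R = −(-1675) = 1675 = 011010001011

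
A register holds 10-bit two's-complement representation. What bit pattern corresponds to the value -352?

1010100000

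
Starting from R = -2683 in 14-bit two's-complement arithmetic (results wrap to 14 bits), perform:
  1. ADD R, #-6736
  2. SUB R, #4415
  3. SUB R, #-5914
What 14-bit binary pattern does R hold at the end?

10000100010000

Start: R = -2683 = 11010110000101.
R = -2683 + (-6736) = -9419; wraps to 6965 = 01101100110101
R = 6965 − 4415 = 2550 = 00100111110110
R = 2550 − (-5914) = 8464; wraps to -7920 = 10000100010000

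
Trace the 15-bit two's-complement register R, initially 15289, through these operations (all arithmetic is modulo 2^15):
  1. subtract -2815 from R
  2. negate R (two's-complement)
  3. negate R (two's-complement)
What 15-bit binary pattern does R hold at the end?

100011010111000

Start: R = 15289 = 011101110111001.
R = 15289 − (-2815) = 18104; wraps to -14664 = 100011010111000
R = −(-14664) = 14664 = 011100101001000
R = −(14664) = -14664 = 100011010111000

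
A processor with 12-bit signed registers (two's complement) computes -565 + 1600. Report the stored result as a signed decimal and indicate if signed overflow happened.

1035; no overflow

-565 → 110111001011
1600 → 011001000000
  110111001011
+ 011001000000
= 010000001011  (discard carry-out 1)
Result 010000001011: MSB = 0 → value 1035.
Addends have opposite signs, so signed overflow cannot occur.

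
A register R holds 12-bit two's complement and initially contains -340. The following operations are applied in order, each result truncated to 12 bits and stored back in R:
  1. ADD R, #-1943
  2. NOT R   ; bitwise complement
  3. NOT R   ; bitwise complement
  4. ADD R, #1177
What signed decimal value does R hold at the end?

Start: R = -340 = 111010101100.
R = -340 + (-1943) = -2283; wraps to 1813 = 011100010101
R = NOT 011100010101 = 100011101010 = -1814
R = NOT 100011101010 = 011100010101 = 1813
R = 1813 + 1177 = 2990; wraps to -1106 = 101110101110

-1106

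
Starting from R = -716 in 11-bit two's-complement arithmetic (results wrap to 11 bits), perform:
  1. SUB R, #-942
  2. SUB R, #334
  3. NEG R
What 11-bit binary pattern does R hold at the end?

00001101100

Start: R = -716 = 10100110100.
R = -716 − (-942) = 226 = 00011100010
R = 226 − 334 = -108 = 11110010100
R = −(-108) = 108 = 00001101100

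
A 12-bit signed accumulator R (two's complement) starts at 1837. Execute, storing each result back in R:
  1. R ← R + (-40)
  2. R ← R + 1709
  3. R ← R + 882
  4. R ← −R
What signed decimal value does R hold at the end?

-292

Start: R = 1837 = 011100101101.
R = 1837 + (-40) = 1797 = 011100000101
R = 1797 + 1709 = 3506; wraps to -590 = 110110110010
R = -590 + 882 = 292 = 000100100100
R = −(292) = -292 = 111011011100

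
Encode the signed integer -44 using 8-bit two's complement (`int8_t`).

11010100

|-44| = 44 = 00101100 in 8 bits.
Invert the bits: 11010011. Add 1: 11010100.
Check: 11010100 reads as 212 − 256 = -44.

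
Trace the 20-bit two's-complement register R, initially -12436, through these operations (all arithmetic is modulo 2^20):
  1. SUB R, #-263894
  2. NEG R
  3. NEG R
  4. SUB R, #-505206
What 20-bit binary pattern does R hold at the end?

Start: R = -12436 = 11111100111101101100.
R = -12436 − (-263894) = 251458 = 00111101011001000010
R = −(251458) = -251458 = 11000010100110111110
R = −(-251458) = 251458 = 00111101011001000010
R = 251458 − (-505206) = 756664; wraps to -291912 = 10111000101110111000

10111000101110111000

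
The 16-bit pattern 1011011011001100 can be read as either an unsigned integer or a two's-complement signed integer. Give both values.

Unsigned: 1011011011001100 = 46796.
Signed: MSB=1 → 46796 − 65536 = -18740.

unsigned = 46796, signed = -18740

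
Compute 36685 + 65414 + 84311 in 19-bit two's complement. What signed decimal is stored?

36685 + 65414 = 102099 (0011000111011010011)
102099 + 84311 = 186410 (0101101100000101010)

186410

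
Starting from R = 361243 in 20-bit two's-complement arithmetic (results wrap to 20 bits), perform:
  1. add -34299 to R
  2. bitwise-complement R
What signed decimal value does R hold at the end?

-326945

Start: R = 361243 = 01011000001100011011.
R = 361243 + (-34299) = 326944 = 01001111110100100000
R = NOT 01001111110100100000 = 10110000001011011111 = -326945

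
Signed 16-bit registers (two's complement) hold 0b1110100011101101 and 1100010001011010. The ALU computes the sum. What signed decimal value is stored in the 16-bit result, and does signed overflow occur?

0b1110100011101101 → 1110100011101101 = -5907 (signed)
1100010001011010 = -15270 (signed)
  1110100011101101
+ 1100010001011010
= 1010110101000111  (discard carry-out 1)
Result 1010110101000111: MSB = 1 → 44359 − 65536 = -21177.
Both addends are negative and so is the stored result: no signed overflow.

-21177; no overflow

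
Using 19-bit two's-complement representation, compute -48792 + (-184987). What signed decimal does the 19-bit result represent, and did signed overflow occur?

-233779; no overflow

-48792 → 1110100000101101000
-184987 → 1010010110101100101
  1110100000101101000
+ 1010010110101100101
= 1000110111011001101  (discard carry-out 1)
Result 1000110111011001101: MSB = 1 → 290509 − 524288 = -233779.
Both addends are negative and so is the stored result: no signed overflow.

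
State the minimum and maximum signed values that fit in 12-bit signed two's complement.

min = -2048, max = 2047

Minimum: −2^11 = -2048.
Maximum: 2^11 − 1 = 2047.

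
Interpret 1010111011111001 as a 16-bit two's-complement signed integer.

-20743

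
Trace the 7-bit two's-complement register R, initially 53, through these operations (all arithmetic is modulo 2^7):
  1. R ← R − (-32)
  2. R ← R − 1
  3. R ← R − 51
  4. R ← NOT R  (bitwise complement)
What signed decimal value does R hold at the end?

Start: R = 53 = 0110101.
R = 53 − (-32) = 85; wraps to -43 = 1010101
R = -43 − 1 = -44 = 1010100
R = -44 − 51 = -95; wraps to 33 = 0100001
R = NOT 0100001 = 1011110 = -34

-34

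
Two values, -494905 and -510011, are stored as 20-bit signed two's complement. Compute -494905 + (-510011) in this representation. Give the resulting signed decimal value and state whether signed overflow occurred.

43660; overflow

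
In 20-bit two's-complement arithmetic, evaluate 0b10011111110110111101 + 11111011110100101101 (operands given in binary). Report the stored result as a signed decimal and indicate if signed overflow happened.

0b10011111110110111101 → 10011111110110111101 = -393795 (signed)
11111011110100101101 = -17107 (signed)
  10011111110110111101
+ 11111011110100101101
= 10011011101011101010  (discard carry-out 1)
Result 10011011101011101010: MSB = 1 → 637674 − 1048576 = -410902.
Both addends are negative and so is the stored result: no signed overflow.

-410902; no overflow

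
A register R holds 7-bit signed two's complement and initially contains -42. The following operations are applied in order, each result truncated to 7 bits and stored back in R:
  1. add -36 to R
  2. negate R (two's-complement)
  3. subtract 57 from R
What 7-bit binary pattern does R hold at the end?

Start: R = -42 = 1010110.
R = -42 + (-36) = -78; wraps to 50 = 0110010
R = −(50) = -50 = 1001110
R = -50 − 57 = -107; wraps to 21 = 0010101

0010101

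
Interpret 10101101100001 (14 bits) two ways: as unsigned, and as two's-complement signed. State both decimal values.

Unsigned: 10101101100001 = 11105.
Signed: MSB=1 → 11105 − 16384 = -5279.

unsigned = 11105, signed = -5279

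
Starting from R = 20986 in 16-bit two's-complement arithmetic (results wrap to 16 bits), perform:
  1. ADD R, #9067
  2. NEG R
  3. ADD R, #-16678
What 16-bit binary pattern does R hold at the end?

0100100101110101

Start: R = 20986 = 0101000111111010.
R = 20986 + 9067 = 30053 = 0111010101100101
R = −(30053) = -30053 = 1000101010011011
R = -30053 + (-16678) = -46731; wraps to 18805 = 0100100101110101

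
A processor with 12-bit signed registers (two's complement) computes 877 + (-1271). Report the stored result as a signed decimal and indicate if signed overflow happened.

-394; no overflow

877 → 001101101101
-1271 → 101100001001
  001101101101
+ 101100001001
= 111001110110
Result 111001110110: MSB = 1 → 3702 − 4096 = -394.
Addends have opposite signs, so signed overflow cannot occur.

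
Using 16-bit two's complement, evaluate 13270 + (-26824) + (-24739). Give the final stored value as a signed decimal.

13270 + (-26824) = -13554 (1100101100001110)
-13554 + (-24739) = -38293 → wraps to 27243 (0110101001101011)

27243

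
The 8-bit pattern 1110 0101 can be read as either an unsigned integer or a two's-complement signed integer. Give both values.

Unsigned: 11100101 = 229.
Signed: MSB=1 → 229 − 256 = -27.

unsigned = 229, signed = -27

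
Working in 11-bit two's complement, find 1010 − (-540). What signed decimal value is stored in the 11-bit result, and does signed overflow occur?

1010 → 01111110010
-540 → 10111100100
Subtract via negate-and-add: invert 10111100100 + 1 = 01000011100 (i.e. 540).
  01111110010
+ 01000011100
= 11000001110
Result 11000001110: MSB = 1 → 1550 − 2048 = -498.
Both addends (after negating the subtrahend) are non-negative but the stored result is negative: signed overflow. The true value 1010 − (-540) = 1550 lies outside [-1024, 1023].

-498; overflow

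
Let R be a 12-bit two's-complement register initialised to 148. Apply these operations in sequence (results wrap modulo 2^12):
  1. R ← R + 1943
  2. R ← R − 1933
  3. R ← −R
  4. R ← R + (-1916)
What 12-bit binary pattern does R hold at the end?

Start: R = 148 = 000010010100.
R = 148 + 1943 = 2091; wraps to -2005 = 100000101011
R = -2005 − 1933 = -3938; wraps to 158 = 000010011110
R = −(158) = -158 = 111101100010
R = -158 + (-1916) = -2074; wraps to 2022 = 011111100110

011111100110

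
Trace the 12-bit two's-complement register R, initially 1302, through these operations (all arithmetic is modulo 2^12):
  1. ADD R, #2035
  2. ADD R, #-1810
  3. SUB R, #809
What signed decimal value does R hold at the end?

Start: R = 1302 = 010100010110.
R = 1302 + 2035 = 3337; wraps to -759 = 110100001001
R = -759 + (-1810) = -2569; wraps to 1527 = 010111110111
R = 1527 − 809 = 718 = 001011001110

718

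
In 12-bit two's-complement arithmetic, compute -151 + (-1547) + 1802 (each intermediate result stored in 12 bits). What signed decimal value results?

-151 + (-1547) = -1698 (100101011110)
-1698 + 1802 = 104 (000001101000)

104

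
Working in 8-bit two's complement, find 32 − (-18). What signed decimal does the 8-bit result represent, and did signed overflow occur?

50; no overflow

32 → 00100000
-18 → 11101110
Subtract via negate-and-add: invert 11101110 + 1 = 00010010 (i.e. 18).
  00100000
+ 00010010
= 00110010
Result 00110010: MSB = 0 → value 50.
Both addends (after negating the subtrahend) are non-negative and so is the stored result: no signed overflow.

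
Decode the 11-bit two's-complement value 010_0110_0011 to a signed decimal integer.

611

MSB is 0, so the value is non-negative: 01001100011 = 611.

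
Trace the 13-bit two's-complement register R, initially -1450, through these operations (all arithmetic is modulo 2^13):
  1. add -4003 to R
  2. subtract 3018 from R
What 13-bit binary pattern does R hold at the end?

1111011101001

Start: R = -1450 = 1101001010110.
R = -1450 + (-4003) = -5453; wraps to 2739 = 0101010110011
R = 2739 − 3018 = -279 = 1111011101001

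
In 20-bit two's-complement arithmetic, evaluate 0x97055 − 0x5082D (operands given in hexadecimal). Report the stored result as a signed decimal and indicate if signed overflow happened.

288808; overflow

0x97055 = 10010111000001010101 = -429995 (signed)
0x5082D = 01010000100000101101 = 329773 (signed)
Subtract via negate-and-add: invert 01010000100000101101 + 1 = 10101111011111010011 (i.e. -329773).
  10010111000001010101
+ 10101111011111010011
= 01000110100000101000  (discard carry-out 1)
Result 01000110100000101000: MSB = 0 → value 288808.
Both addends (after negating the subtrahend) are negative but the stored result is non-negative: signed overflow. The true value -429995 − 329773 = -759768 lies outside [-524288, 524287].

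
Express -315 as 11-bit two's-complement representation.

|-315| = 315 = 00100111011 in 11 bits.
Invert the bits: 11011000100. Add 1: 11011000101.
Check: 11011000101 reads as 1733 − 2048 = -315.

11011000101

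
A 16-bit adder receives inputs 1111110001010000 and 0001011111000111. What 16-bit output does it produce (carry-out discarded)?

0001010000010111

  1111110001010000
+ 0001011111000111
= 0001010000010111  (discard carry-out 1)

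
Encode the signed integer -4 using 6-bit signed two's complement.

111100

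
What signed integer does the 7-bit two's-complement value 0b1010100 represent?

MSB is 1, so the value is negative.
Invert: 0101011. Add 1: 0101100 = 44. So the value is −44.

-44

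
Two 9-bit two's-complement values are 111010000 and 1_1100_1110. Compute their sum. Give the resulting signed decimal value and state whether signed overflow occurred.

-98; no overflow

111010000 = -48 (signed)
1_1100_1110 → 111001110 = -50 (signed)
  111010000
+ 111001110
= 110011110  (discard carry-out 1)
Result 110011110: MSB = 1 → 414 − 512 = -98.
Both addends are negative and so is the stored result: no signed overflow.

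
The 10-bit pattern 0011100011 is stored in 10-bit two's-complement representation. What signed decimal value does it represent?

MSB is 0, so the value is non-negative: 0011100011 = 227.

227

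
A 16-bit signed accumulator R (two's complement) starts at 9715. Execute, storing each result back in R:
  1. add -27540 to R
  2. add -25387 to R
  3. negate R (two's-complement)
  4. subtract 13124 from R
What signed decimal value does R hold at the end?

30088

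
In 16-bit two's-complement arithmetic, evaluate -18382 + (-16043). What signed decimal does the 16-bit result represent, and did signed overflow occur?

31111; overflow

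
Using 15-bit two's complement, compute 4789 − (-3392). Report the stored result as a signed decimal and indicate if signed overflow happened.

4789 → 001001010110101
-3392 → 111001011000000
Subtract via negate-and-add: invert 111001011000000 + 1 = 000110101000000 (i.e. 3392).
  001001010110101
+ 000110101000000
= 001111111110101
Result 001111111110101: MSB = 0 → value 8181.
Both addends (after negating the subtrahend) are non-negative and so is the stored result: no signed overflow.

8181; no overflow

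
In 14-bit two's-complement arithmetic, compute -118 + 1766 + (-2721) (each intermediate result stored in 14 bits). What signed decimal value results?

-1073

-118 + 1766 = 1648 (00011001110000)
1648 + (-2721) = -1073 (11101111001111)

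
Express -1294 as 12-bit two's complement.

|-1294| = 1294 = 010100001110 in 12 bits.
Invert the bits: 101011110001. Add 1: 101011110010.
Check: 101011110010 reads as 2802 − 4096 = -1294.

101011110010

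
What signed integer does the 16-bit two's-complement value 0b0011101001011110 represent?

MSB is 0, so the value is non-negative: 0011101001011110 = 14942.

14942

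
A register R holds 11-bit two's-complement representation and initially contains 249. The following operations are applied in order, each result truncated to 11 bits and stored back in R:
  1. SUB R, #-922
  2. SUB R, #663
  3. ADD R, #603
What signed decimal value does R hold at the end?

Start: R = 249 = 00011111001.
R = 249 − (-922) = 1171; wraps to -877 = 10010010011
R = -877 − 663 = -1540; wraps to 508 = 00111111100
R = 508 + 603 = 1111; wraps to -937 = 10001010111

-937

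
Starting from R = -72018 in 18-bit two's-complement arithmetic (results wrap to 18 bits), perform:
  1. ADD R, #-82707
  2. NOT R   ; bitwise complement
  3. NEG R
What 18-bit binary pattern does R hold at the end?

Start: R = -72018 = 101110011010101110.
R = -72018 + (-82707) = -154725; wraps to 107419 = 011010001110011011
R = NOT 011010001110011011 = 100101110001100100 = -107420
R = −(-107420) = 107420 = 011010001110011100

011010001110011100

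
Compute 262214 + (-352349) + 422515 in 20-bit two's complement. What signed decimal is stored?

262214 + (-352349) = -90135 (11101001111111101001)
-90135 + 422515 = 332380 (01010001001001011100)

332380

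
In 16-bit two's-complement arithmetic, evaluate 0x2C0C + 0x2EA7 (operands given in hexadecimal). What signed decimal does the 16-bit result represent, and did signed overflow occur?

0x2C0C = 0010110000001100 = 11276 (signed)
0x2EA7 = 0010111010100111 = 11943 (signed)
  0010110000001100
+ 0010111010100111
= 0101101010110011
Result 0101101010110011: MSB = 0 → value 23219.
Both addends are non-negative and so is the stored result: no signed overflow.

23219; no overflow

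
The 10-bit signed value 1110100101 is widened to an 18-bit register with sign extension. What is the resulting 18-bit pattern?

MSB of 1110100101 is 1; replicate it into the new high bits.
11111111|1110100101 → 111111111110100101 (still -91).

111111111110100101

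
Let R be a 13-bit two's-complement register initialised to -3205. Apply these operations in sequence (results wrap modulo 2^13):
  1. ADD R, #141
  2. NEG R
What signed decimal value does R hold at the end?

3064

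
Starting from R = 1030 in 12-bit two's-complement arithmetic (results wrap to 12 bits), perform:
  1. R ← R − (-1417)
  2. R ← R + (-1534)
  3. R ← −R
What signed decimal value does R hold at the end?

-913

Start: R = 1030 = 010000000110.
R = 1030 − (-1417) = 2447; wraps to -1649 = 100110001111
R = -1649 + (-1534) = -3183; wraps to 913 = 001110010001
R = −(913) = -913 = 110001101111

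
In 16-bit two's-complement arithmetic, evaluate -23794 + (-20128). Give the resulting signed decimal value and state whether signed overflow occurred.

-23794 → 1010001100001110
-20128 → 1011000101100000
  1010001100001110
+ 1011000101100000
= 0101010001101110  (discard carry-out 1)
Result 0101010001101110: MSB = 0 → value 21614.
Both addends are negative but the stored result is non-negative: signed overflow. The true value -23794 + (-20128) = -43922 lies outside [-32768, 32767].

21614; overflow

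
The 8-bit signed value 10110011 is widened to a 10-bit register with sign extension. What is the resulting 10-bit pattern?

MSB of 10110011 is 1; replicate it into the new high bits.
11|10110011 → 1110110011 (still -77).

1110110011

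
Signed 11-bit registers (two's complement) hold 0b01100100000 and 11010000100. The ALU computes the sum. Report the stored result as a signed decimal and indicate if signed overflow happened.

0b01100100000 → 01100100000 = 800 (signed)
11010000100 = -380 (signed)
  01100100000
+ 11010000100
= 00110100100  (discard carry-out 1)
Result 00110100100: MSB = 0 → value 420.
Addends have opposite signs, so signed overflow cannot occur.

420; no overflow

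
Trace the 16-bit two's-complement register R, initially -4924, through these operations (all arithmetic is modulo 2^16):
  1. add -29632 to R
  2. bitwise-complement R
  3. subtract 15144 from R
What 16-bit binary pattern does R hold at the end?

0100101111010011

Start: R = -4924 = 1110110011000100.
R = -4924 + (-29632) = -34556; wraps to 30980 = 0111100100000100
R = NOT 0111100100000100 = 1000011011111011 = -30981
R = -30981 − 15144 = -46125; wraps to 19411 = 0100101111010011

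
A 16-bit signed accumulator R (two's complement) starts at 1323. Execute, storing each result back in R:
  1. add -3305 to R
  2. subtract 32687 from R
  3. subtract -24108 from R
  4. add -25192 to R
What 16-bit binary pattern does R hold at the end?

0111010001010111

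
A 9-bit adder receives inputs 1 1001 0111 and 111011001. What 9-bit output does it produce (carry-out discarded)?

  110010111
+ 111011001
= 101110000  (discard carry-out 1)

101110000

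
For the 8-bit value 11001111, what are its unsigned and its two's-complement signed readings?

unsigned = 207, signed = -49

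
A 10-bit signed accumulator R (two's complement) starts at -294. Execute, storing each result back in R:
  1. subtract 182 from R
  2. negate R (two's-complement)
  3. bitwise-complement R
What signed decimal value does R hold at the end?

Start: R = -294 = 1011011010.
R = -294 − 182 = -476 = 1000100100
R = −(-476) = 476 = 0111011100
R = NOT 0111011100 = 1000100011 = -477

-477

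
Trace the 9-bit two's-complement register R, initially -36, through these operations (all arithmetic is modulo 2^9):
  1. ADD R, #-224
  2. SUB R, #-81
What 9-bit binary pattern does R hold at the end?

101001101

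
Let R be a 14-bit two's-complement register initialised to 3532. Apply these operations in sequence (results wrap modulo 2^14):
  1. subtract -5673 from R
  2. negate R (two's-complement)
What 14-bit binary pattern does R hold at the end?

01110000001011

Start: R = 3532 = 00110111001100.
R = 3532 − (-5673) = 9205; wraps to -7179 = 10001111110101
R = −(-7179) = 7179 = 01110000001011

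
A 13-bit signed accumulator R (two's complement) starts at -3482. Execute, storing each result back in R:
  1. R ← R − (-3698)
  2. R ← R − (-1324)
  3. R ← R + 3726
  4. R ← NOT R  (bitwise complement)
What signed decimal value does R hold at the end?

2925

Start: R = -3482 = 1001001100110.
R = -3482 − (-3698) = 216 = 0000011011000
R = 216 − (-1324) = 1540 = 0011000000100
R = 1540 + 3726 = 5266; wraps to -2926 = 1010010010010
R = NOT 1010010010010 = 0101101101101 = 2925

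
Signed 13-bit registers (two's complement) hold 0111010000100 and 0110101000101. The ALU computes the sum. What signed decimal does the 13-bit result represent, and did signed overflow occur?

0111010000100 = 3716 (signed)
0110101000101 = 3397 (signed)
  0111010000100
+ 0110101000101
= 1101111001001
Result 1101111001001: MSB = 1 → 7113 − 8192 = -1079.
Both addends are non-negative but the stored result is negative: signed overflow. The true value 3716 + 3397 = 7113 lies outside [-4096, 4095].

-1079; overflow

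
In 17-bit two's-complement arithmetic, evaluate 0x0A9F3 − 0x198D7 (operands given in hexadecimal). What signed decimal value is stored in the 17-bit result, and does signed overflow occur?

0x0A9F3 = 01010100111110011 = 43507 (signed)
0x198D7 = 11001100011010111 = -26409 (signed)
Subtract via negate-and-add: invert 11001100011010111 + 1 = 00110011100101001 (i.e. 26409).
  01010100111110011
+ 00110011100101001
= 10001000100011100
Result 10001000100011100: MSB = 1 → 69916 − 131072 = -61156.
Both addends (after negating the subtrahend) are non-negative but the stored result is negative: signed overflow. The true value 43507 − (-26409) = 69916 lies outside [-65536, 65535].

-61156; overflow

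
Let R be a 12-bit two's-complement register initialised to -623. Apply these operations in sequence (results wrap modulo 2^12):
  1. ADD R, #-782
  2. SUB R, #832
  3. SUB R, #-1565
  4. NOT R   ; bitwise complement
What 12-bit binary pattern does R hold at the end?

001010011111

Start: R = -623 = 110110010001.
R = -623 + (-782) = -1405 = 101010000011
R = -1405 − 832 = -2237; wraps to 1859 = 011101000011
R = 1859 − (-1565) = 3424; wraps to -672 = 110101100000
R = NOT 110101100000 = 001010011111 = 671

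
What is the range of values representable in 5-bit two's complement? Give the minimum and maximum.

Minimum: −2^4 = -16.
Maximum: 2^4 − 1 = 15.

min = -16, max = 15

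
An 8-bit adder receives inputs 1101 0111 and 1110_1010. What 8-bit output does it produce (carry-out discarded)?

11000001

  11010111
+ 11101010
= 11000001  (discard carry-out 1)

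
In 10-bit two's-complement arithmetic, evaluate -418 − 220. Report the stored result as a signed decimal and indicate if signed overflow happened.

386; overflow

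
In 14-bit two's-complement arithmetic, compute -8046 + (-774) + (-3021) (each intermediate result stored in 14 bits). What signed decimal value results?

-8046 + (-774) = -8820 → wraps to 7564 (01110110001100)
7564 + (-3021) = 4543 (01000110111111)

4543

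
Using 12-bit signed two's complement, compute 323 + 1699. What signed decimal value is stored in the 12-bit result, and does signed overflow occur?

323 → 000101000011
1699 → 011010100011
  000101000011
+ 011010100011
= 011111100110
Result 011111100110: MSB = 0 → value 2022.
Both addends are non-negative and so is the stored result: no signed overflow.

2022; no overflow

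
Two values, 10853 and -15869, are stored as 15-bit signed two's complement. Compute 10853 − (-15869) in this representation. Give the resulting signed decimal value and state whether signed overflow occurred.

10853 → 010101001100101
-15869 → 100001000000011
Subtract via negate-and-add: invert 100001000000011 + 1 = 011110111111101 (i.e. 15869).
  010101001100101
+ 011110111111101
= 110100001100010
Result 110100001100010: MSB = 1 → 26722 − 32768 = -6046.
Both addends (after negating the subtrahend) are non-negative but the stored result is negative: signed overflow. The true value 10853 − (-15869) = 26722 lies outside [-16384, 16383].

-6046; overflow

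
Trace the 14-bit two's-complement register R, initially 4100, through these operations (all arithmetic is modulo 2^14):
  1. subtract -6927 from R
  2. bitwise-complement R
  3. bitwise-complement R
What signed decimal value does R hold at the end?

-5357

Start: R = 4100 = 01000000000100.
R = 4100 − (-6927) = 11027; wraps to -5357 = 10101100010011
R = NOT 10101100010011 = 01010011101100 = 5356
R = NOT 01010011101100 = 10101100010011 = -5357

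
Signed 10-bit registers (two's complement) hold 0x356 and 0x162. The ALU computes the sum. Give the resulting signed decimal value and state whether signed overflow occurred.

184; no overflow

0x356 = 1101010110 = -170 (signed)
0x162 = 0101100010 = 354 (signed)
  1101010110
+ 0101100010
= 0010111000  (discard carry-out 1)
Result 0010111000: MSB = 0 → value 184.
Addends have opposite signs, so signed overflow cannot occur.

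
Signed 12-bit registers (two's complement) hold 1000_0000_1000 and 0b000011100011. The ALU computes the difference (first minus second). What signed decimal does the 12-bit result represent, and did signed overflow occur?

1829; overflow

1000_0000_1000 → 100000001000 = -2040 (signed)
0b000011100011 → 000011100011 = 227 (signed)
Subtract via negate-and-add: invert 000011100011 + 1 = 111100011101 (i.e. -227).
  100000001000
+ 111100011101
= 011100100101  (discard carry-out 1)
Result 011100100101: MSB = 0 → value 1829.
Both addends (after negating the subtrahend) are negative but the stored result is non-negative: signed overflow. The true value -2040 − 227 = -2267 lies outside [-2048, 2047].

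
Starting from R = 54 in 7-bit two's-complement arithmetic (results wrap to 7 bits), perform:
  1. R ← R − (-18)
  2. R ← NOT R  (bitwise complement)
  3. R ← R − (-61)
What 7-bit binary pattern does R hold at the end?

1110100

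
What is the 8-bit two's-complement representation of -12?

11110100

|-12| = 12 = 00001100 in 8 bits.
Invert the bits: 11110011. Add 1: 11110100.
Check: 11110100 reads as 244 − 256 = -12.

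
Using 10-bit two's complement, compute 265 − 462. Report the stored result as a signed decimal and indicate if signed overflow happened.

265 → 0100001001
462 → 0111001110
Subtract via negate-and-add: invert 0111001110 + 1 = 1000110010 (i.e. -462).
  0100001001
+ 1000110010
= 1100111011
Result 1100111011: MSB = 1 → 827 − 1024 = -197.
Addends (after negating the subtrahend) have opposite signs, so signed overflow cannot occur.

-197; no overflow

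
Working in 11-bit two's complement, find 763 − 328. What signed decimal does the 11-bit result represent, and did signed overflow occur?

763 → 01011111011
328 → 00101001000
Subtract via negate-and-add: invert 00101001000 + 1 = 11010111000 (i.e. -328).
  01011111011
+ 11010111000
= 00110110011  (discard carry-out 1)
Result 00110110011: MSB = 0 → value 435.
Addends (after negating the subtrahend) have opposite signs, so signed overflow cannot occur.

435; no overflow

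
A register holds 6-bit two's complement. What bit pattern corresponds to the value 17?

010001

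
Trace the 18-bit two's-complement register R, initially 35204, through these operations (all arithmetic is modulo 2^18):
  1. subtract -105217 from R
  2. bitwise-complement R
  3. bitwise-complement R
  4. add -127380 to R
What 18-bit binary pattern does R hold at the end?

Start: R = 35204 = 001000100110000100.
R = 35204 − (-105217) = 140421; wraps to -121723 = 100010010010000101
R = NOT 100010010010000101 = 011101101101111010 = 121722
R = NOT 011101101101111010 = 100010010010000101 = -121723
R = -121723 + (-127380) = -249103; wraps to 13041 = 000011001011110001

000011001011110001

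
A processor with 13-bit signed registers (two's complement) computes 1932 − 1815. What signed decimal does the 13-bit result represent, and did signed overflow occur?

117; no overflow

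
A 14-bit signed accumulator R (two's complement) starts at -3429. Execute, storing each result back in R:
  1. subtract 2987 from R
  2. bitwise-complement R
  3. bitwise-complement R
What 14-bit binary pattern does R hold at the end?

Start: R = -3429 = 11001010011011.
R = -3429 − 2987 = -6416 = 10011011110000
R = NOT 10011011110000 = 01100100001111 = 6415
R = NOT 01100100001111 = 10011011110000 = -6416

10011011110000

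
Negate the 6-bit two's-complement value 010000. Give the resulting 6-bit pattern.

Invert: 101111. Add 1: 110000.

110000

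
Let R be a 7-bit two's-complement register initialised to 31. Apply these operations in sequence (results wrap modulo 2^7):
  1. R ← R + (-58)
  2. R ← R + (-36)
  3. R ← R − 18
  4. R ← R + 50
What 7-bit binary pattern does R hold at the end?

1100001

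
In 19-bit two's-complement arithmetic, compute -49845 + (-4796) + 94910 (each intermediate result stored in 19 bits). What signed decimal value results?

-49845 + (-4796) = -54641 (1110010101010001111)
-54641 + 94910 = 40269 (0001001110101001101)

40269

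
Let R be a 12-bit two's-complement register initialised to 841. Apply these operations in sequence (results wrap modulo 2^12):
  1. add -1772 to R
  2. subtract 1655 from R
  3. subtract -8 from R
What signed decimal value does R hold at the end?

Start: R = 841 = 001101001001.
R = 841 + (-1772) = -931 = 110001011101
R = -931 − 1655 = -2586; wraps to 1510 = 010111100110
R = 1510 − (-8) = 1518 = 010111101110

1518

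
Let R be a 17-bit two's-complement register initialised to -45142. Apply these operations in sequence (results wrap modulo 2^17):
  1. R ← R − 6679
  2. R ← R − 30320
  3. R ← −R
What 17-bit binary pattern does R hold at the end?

Start: R = -45142 = 10100111110101010.
R = -45142 − 6679 = -51821 = 10011010110010011
R = -51821 − 30320 = -82141; wraps to 48931 = 01011111100100011
R = −(48931) = -48931 = 10100000011011101

10100000011011101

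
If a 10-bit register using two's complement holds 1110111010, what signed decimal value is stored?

MSB is 1, so the value is negative.
Unsigned reading: 954. Subtract 2^10 = 1024: 954 − 1024 = -70.

-70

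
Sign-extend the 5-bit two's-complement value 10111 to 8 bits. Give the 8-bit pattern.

MSB of 10111 is 1; replicate it into the new high bits.
111|10111 → 11110111 (still -9).

11110111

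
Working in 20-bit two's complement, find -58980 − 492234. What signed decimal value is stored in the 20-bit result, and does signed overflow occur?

-58980 → 11110001100110011100
492234 → 01111000001011001010
Subtract via negate-and-add: invert 01111000001011001010 + 1 = 10000111110100110110 (i.e. -492234).
  11110001100110011100
+ 10000111110100110110
= 01111001011011010010  (discard carry-out 1)
Result 01111001011011010010: MSB = 0 → value 497362.
Both addends (after negating the subtrahend) are negative but the stored result is non-negative: signed overflow. The true value -58980 − 492234 = -551214 lies outside [-524288, 524287].

497362; overflow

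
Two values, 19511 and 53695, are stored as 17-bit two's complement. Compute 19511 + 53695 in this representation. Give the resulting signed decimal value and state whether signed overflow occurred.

-57866; overflow

19511 → 00100110000110111
53695 → 01101000110111111
  00100110000110111
+ 01101000110111111
= 10001110111110110
Result 10001110111110110: MSB = 1 → 73206 − 131072 = -57866.
Both addends are non-negative but the stored result is negative: signed overflow. The true value 19511 + 53695 = 73206 lies outside [-65536, 65535].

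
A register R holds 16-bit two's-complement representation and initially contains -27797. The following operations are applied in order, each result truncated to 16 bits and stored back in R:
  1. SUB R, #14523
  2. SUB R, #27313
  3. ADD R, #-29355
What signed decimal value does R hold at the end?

32084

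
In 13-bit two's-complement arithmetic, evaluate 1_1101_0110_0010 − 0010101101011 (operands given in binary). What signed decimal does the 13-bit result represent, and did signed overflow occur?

1_1101_0110_0010 → 1110101100010 = -670 (signed)
0010101101011 = 1387 (signed)
Subtract via negate-and-add: invert 0010101101011 + 1 = 1101010010101 (i.e. -1387).
  1110101100010
+ 1101010010101
= 1011111110111  (discard carry-out 1)
Result 1011111110111: MSB = 1 → 6135 − 8192 = -2057.
Both addends (after negating the subtrahend) are negative and so is the stored result: no signed overflow.

-2057; no overflow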